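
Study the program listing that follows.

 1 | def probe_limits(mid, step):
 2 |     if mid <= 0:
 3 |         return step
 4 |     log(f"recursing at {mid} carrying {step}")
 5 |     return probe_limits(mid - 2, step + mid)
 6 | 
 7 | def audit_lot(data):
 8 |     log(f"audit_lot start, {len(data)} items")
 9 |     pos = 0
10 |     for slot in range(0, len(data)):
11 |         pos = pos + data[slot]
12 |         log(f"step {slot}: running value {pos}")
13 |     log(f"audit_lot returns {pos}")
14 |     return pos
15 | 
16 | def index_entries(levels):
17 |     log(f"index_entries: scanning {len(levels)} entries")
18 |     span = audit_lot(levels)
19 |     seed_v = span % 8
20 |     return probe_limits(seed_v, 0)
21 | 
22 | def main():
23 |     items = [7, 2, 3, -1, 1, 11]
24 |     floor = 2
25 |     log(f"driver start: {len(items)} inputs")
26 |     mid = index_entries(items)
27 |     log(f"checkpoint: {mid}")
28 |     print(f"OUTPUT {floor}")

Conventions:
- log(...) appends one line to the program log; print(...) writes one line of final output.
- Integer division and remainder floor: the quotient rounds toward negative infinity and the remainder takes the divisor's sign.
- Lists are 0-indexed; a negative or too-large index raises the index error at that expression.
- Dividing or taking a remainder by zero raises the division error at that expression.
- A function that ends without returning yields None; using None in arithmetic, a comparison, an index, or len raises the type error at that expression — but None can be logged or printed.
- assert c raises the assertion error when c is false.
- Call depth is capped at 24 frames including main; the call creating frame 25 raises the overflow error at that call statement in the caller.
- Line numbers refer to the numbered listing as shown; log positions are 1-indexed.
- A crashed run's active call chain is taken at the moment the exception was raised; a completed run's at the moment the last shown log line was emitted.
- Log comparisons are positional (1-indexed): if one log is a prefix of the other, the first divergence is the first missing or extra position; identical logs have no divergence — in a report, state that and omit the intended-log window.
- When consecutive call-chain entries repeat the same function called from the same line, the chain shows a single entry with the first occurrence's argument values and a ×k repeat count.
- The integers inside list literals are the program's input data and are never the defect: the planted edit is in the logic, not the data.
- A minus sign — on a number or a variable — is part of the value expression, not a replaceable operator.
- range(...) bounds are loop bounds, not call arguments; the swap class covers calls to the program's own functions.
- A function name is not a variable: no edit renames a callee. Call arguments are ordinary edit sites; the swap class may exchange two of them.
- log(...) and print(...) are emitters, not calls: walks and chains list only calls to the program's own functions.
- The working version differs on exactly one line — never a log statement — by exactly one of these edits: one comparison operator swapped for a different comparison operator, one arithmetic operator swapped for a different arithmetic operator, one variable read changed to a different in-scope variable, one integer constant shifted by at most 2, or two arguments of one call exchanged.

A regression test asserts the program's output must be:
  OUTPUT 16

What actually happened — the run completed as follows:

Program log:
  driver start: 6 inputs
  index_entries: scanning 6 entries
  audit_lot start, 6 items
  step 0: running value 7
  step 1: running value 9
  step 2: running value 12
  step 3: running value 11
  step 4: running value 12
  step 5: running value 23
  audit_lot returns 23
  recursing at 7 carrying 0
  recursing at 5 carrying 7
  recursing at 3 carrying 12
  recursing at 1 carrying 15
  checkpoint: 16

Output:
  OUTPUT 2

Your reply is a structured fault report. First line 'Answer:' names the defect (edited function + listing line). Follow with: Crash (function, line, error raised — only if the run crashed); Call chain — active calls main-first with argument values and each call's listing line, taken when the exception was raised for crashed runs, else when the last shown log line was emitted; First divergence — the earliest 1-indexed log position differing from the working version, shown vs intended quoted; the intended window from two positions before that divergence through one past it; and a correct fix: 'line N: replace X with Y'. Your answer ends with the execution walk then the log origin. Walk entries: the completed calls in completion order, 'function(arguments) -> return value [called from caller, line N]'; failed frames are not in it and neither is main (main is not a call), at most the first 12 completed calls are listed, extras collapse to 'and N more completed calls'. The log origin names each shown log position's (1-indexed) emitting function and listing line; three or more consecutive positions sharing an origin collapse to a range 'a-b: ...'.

Answer: the defect is in main at line 28.
The tell: No log line changed; the fault shows up purely in the output.
Call chain: main.
First divergence: there is none — every log position agrees.
Execution walk:
  audit_lot([7, 2, 3, -1, 1, 11]) -> 23  [called from index_entries, line 18]
  probe_limits(-1, 16) -> 16  [called from probe_limits, line 5]
  probe_limits(1, 15) -> 16  [called from probe_limits, line 5]
  probe_limits(3, 12) -> 16  [called from probe_limits, line 5]
  probe_limits(5, 7) -> 16  [called from probe_limits, line 5]
  probe_limits(7, 0) -> 16  [called from index_entries, line 20]
  index_entries([7, 2, 3, -1, 1, 11]) -> 16  [called from main, line 26]
Log line origins:
  1: emitted by main (line 25)
  2: emitted by index_entries (line 17)
  3: emitted by audit_lot (line 8)
  4-9: emitted by audit_lot (line 12)
  10: emitted by audit_lot (line 13)
  11-14: emitted by probe_limits (line 4)
  15: emitted by main (line 27)
A correct fix: line 28: replace `floor` with `mid`.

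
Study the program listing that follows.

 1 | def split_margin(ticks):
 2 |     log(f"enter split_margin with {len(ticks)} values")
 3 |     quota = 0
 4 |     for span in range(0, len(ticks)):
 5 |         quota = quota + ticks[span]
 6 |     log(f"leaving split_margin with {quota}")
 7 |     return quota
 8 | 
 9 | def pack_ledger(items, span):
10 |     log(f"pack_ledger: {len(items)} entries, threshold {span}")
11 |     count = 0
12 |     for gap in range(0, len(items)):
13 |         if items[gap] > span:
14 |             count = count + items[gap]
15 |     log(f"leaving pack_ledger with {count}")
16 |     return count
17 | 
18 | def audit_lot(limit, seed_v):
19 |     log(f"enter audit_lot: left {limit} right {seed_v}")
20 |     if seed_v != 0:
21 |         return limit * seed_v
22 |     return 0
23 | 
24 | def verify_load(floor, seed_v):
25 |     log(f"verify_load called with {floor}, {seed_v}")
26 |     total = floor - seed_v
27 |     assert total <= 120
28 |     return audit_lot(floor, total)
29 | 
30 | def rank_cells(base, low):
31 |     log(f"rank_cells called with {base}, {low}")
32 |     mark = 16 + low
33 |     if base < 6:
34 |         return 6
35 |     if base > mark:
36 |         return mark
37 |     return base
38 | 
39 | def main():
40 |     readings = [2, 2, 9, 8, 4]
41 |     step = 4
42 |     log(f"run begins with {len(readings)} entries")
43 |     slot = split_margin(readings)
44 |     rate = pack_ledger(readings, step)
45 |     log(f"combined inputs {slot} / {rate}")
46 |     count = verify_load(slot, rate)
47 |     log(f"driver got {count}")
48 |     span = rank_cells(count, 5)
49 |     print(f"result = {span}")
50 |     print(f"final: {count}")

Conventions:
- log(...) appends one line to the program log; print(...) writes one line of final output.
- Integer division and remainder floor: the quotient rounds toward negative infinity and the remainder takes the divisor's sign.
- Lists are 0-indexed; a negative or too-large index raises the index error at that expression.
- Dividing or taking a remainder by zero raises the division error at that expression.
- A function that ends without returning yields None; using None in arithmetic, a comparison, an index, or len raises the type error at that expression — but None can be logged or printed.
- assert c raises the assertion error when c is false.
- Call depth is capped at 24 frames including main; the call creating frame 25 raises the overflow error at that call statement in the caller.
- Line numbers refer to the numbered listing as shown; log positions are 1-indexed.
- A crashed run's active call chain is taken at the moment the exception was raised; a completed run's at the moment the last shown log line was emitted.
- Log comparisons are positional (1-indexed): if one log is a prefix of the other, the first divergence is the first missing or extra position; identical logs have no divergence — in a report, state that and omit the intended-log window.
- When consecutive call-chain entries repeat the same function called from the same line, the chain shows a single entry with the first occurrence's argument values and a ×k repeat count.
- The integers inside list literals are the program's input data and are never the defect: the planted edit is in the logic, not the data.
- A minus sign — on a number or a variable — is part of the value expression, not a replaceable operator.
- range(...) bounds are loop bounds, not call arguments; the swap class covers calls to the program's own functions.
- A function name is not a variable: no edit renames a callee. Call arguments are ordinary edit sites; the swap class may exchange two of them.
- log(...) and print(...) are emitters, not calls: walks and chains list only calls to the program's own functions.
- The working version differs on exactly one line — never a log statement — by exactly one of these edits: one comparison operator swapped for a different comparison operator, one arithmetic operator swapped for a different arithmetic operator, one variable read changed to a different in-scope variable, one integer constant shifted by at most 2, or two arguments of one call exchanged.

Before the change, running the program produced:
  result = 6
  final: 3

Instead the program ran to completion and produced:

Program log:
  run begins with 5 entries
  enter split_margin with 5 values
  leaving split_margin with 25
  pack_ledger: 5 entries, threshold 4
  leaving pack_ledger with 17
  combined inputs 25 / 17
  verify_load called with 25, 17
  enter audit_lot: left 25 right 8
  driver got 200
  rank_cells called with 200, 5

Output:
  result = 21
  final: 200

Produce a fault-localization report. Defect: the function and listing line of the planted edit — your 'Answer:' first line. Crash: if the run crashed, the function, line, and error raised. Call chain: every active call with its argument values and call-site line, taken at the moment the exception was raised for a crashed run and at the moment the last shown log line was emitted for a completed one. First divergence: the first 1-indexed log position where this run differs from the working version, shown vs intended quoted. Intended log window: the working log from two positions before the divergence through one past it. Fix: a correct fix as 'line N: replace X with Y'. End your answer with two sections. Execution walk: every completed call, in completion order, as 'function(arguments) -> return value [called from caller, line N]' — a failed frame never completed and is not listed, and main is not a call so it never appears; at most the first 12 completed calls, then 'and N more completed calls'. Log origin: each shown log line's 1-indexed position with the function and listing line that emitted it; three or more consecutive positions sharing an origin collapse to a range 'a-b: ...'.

Answer: the defect is in audit_lot at line 21.
Core observation: At log position 9 the runs split — shown 'driver got 200', but the working version logs 'driver got 3'.
Call chain: main -> rank_cells(200, 5) (called at line 48).
First divergence: position 9 — the shown line 'driver got 200' should read 'driver got 3'.
Intended log window:
  7: verify_load called with 25, 17
  8: enter audit_lot: left 25 right 8
  9: driver got 3
  10: rank_cells called with 3, 5
Execution walk:
  split_margin([2, 2, 9, 8, 4]) -> 25  [called from main, line 43]
  pack_ledger([2, 2, 9, 8, 4], 4) -> 17  [called from main, line 44]
  audit_lot(25, 8) -> 200  [called from verify_load, line 28]
  verify_load(25, 17) -> 200  [called from main, line 46]
  rank_cells(200, 5) -> 21  [called from main, line 48]
Log origins:
  1: from main, line 42
  2: from split_margin, line 2
  3: from split_margin, line 6
  4: from pack_ledger, line 10
  5: from pack_ledger, line 15
  6: from main, line 45
  7: from verify_load, line 25
  8: from audit_lot, line 19
  9: from main, line 47
  10: from rank_cells, line 31
A correct fix: line 21: replace `*` with `//`.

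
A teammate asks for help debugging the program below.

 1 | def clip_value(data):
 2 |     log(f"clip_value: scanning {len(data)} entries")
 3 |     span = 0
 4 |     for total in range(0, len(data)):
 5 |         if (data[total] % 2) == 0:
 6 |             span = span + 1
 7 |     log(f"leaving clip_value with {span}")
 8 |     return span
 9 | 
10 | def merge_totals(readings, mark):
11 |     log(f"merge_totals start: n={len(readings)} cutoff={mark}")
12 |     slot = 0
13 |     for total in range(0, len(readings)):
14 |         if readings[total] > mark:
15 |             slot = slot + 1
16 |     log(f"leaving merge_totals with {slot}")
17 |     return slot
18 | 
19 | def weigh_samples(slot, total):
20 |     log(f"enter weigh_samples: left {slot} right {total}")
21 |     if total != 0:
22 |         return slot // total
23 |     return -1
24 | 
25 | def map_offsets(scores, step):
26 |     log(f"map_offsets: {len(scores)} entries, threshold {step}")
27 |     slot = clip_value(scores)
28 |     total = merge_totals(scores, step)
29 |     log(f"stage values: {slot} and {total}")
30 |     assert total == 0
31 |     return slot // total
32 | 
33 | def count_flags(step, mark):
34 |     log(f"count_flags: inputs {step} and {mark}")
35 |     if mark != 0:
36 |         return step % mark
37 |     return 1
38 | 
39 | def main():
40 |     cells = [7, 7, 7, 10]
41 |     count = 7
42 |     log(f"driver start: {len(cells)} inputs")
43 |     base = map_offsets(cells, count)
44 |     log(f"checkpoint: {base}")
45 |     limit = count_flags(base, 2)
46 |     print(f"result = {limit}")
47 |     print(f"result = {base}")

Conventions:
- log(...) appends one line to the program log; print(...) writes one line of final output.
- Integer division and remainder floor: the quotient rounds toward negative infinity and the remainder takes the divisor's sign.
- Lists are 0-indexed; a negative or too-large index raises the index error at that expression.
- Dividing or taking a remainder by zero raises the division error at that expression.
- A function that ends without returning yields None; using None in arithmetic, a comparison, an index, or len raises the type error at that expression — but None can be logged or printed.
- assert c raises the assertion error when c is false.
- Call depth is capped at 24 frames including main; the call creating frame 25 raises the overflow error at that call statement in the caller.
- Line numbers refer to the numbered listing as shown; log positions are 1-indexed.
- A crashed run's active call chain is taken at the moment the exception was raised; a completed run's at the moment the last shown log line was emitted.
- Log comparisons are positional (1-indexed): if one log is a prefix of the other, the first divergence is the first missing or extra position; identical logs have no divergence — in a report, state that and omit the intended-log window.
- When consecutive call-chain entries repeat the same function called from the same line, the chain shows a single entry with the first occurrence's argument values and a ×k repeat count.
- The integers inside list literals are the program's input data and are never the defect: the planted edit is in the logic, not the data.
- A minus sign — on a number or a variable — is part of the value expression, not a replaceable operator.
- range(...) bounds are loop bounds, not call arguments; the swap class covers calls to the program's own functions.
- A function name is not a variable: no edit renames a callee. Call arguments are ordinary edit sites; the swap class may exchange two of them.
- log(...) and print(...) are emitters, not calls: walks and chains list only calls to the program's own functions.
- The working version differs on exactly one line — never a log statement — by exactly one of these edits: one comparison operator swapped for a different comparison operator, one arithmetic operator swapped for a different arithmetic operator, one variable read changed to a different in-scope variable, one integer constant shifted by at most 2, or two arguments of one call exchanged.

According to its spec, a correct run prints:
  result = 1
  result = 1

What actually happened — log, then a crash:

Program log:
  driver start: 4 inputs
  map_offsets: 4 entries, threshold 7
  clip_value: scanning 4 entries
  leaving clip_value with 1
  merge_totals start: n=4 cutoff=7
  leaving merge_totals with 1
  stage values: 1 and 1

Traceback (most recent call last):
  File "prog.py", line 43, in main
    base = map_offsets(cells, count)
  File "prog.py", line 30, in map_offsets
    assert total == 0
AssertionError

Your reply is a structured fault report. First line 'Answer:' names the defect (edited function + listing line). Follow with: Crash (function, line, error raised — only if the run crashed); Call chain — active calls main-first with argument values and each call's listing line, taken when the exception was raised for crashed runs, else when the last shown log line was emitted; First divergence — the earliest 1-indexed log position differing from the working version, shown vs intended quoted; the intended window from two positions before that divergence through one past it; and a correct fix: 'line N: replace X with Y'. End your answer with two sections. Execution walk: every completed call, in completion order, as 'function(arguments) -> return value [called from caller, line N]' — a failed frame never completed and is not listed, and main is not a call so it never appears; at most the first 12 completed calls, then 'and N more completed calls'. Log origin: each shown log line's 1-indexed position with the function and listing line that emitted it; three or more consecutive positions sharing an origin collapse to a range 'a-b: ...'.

Answer: the defect is in map_offsets at line 30.
Key fact: A complete run would log 'checkpoint: 1' next, but this one stopped at 7 lines.
Crash: map_offsets, line 30, AssertionError.
Call chain: main -> map_offsets([7, 7, 7, 10], 7) (called at line 43).
First divergence: position 8; the shown log stops at 7 lines while the working version next logs 'checkpoint: 1'.
Intended log window:
  6: leaving merge_totals with 1
  7: stage values: 1 and 1
  8: checkpoint: 1
  9: count_flags: inputs 1 and 2
Execution walk:
  clip_value([7, 7, 7, 10]) -> 1  [called from map_offsets, line 27]
  merge_totals([7, 7, 7, 10], 7) -> 1  [called from map_offsets, line 28]
Log origin:
  1: from main, line 42
  2: from map_offsets, line 26
  3: from clip_value, line 2
  4: from clip_value, line 7
  5: from merge_totals, line 11
  6: from merge_totals, line 16
  7: from map_offsets, line 29
A correct fix: line 30: replace `==` with `>`.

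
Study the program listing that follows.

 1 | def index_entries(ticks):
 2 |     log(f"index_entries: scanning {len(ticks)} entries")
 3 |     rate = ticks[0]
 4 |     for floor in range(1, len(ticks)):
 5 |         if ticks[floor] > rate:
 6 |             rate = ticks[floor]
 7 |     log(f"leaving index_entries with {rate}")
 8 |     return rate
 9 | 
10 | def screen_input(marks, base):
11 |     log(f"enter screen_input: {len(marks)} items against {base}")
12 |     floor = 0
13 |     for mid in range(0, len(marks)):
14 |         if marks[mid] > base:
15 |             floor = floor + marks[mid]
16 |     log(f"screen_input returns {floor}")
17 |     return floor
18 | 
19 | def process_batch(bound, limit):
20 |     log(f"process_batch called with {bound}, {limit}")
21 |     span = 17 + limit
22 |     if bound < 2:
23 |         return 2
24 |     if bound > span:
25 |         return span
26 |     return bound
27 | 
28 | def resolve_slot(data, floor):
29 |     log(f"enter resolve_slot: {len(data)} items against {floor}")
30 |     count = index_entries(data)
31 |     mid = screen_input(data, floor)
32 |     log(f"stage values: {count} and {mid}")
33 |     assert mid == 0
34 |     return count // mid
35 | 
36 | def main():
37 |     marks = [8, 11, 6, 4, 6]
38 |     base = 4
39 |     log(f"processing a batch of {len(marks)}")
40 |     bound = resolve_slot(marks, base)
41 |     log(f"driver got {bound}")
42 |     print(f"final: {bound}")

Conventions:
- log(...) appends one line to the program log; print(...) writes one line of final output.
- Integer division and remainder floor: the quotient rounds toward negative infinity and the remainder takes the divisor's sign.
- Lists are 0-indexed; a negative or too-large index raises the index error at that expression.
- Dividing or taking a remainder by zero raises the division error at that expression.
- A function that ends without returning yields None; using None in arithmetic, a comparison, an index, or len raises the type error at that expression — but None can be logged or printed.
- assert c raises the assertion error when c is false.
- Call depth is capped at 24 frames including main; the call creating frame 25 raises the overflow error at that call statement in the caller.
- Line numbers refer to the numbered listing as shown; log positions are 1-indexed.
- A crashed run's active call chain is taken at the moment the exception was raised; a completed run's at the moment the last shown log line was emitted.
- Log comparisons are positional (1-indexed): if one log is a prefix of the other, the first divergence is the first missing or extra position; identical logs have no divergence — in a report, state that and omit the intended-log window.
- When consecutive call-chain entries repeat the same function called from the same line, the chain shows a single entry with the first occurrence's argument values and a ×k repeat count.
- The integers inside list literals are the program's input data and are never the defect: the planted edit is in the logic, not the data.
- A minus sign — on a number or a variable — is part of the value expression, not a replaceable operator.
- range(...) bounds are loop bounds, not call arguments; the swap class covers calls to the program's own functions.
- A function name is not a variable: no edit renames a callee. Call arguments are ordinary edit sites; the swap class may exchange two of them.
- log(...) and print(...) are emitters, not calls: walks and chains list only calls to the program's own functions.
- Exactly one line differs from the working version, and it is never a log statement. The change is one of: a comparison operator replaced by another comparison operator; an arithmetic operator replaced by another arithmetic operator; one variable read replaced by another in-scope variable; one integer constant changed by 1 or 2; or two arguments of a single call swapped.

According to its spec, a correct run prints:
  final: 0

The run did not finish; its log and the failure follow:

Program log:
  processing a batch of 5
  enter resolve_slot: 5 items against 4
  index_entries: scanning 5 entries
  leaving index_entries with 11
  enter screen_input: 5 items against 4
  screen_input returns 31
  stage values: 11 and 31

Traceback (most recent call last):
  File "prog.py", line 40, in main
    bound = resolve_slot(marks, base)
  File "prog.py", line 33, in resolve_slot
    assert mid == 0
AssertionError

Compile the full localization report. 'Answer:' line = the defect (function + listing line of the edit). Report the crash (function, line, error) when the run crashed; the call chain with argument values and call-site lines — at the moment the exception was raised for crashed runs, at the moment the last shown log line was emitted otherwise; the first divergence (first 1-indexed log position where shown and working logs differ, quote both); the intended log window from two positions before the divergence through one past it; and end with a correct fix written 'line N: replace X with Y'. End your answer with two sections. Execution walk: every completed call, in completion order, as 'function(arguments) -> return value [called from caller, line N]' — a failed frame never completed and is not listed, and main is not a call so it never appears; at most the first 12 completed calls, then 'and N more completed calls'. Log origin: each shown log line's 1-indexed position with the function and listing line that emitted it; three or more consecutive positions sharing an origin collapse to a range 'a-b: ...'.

Answer: the defect is in resolve_slot at line 33.
Key observation: Only 7 log lines were emitted before the run died; the intended continuation was 'driver got 0'.
Crash: resolve_slot, line 33, AssertionError.
Call chain: main -> resolve_slot([8, 11, 6, 4, 6], 4) (called at line 40).
First divergence: position 8 (shown log ended at 7 lines; the working version continues: 'driver got 0').
Intended log window:
  6: screen_input returns 31
  7: stage values: 11 and 31
  8: driver got 0
Execution walk:
  index_entries([8, 11, 6, 4, 6]) -> 11  [called from resolve_slot, line 30]
  screen_input([8, 11, 6, 4, 6], 4) -> 31  [called from resolve_slot, line 31]
Log line origins:
  1 — main, line 39
  2 — resolve_slot, line 29
  3 — index_entries, line 2
  4 — index_entries, line 7
  5 — screen_input, line 11
  6 — screen_input, line 16
  7 — resolve_slot, line 32
A correct fix: line 33: replace `==` with `>`.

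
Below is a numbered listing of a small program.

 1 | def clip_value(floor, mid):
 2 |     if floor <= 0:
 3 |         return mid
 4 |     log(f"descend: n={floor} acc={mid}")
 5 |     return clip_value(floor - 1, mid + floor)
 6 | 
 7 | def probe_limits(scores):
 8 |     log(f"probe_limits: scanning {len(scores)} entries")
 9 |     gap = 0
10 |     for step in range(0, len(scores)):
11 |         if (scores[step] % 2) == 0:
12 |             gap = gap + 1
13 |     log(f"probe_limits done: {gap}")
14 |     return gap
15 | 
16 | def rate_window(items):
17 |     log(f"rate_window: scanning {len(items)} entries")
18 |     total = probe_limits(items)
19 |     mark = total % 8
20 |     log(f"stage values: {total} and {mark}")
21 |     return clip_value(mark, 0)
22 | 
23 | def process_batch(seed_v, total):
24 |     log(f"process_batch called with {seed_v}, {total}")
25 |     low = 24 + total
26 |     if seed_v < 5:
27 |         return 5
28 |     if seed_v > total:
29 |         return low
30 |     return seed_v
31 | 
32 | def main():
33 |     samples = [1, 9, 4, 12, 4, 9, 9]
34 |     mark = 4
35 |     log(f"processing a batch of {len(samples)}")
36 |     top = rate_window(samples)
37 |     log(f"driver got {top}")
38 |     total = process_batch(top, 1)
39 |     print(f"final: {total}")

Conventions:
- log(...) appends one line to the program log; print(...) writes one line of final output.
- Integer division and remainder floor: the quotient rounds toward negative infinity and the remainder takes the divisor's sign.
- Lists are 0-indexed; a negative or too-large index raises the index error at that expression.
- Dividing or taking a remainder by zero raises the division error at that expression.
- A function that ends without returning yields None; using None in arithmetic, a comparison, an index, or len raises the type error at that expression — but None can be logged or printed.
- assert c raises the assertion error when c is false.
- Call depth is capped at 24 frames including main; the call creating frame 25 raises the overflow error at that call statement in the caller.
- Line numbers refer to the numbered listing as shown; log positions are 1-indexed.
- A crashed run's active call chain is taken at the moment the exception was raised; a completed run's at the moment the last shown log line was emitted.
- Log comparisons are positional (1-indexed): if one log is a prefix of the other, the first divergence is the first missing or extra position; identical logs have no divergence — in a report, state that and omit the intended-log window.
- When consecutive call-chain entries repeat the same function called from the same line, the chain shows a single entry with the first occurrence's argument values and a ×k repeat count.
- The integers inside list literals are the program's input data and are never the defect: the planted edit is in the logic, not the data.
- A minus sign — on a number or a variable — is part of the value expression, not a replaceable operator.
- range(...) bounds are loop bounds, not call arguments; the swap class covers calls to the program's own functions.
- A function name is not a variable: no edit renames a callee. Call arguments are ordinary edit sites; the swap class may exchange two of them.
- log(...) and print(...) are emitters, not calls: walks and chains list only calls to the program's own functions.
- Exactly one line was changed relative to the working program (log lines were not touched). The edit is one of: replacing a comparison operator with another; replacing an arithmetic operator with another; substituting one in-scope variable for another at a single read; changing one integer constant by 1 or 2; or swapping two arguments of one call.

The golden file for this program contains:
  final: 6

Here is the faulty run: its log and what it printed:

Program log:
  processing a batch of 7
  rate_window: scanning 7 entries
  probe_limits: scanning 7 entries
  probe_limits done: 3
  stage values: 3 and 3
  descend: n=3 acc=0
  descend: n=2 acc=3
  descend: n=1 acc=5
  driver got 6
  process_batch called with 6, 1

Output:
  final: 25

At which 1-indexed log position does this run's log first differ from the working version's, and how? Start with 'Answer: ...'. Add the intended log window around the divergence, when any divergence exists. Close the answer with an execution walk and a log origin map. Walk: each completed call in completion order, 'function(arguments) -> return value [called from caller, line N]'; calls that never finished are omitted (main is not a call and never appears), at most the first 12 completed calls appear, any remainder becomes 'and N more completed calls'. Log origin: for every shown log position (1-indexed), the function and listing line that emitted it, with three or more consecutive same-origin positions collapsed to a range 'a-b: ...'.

Answer: none — the logs agree in full.
Execution walk:
  probe_limits([1, 9, 4, 12, 4, 9, 9]) -> 3  [called from rate_window, line 18]
  clip_value(0, 6) -> 6  [called from clip_value, line 5]
  clip_value(1, 5) -> 6  [called from clip_value, line 5]
  clip_value(2, 3) -> 6  [called from clip_value, line 5]
  clip_value(3, 0) -> 6  [called from rate_window, line 21]
  rate_window([1, 9, 4, 12, 4, 9, 9]) -> 6  [called from main, line 36]
  process_batch(6, 1) -> 25  [called from main, line 38]
Origin of each log line:
  1: emitted by main (line 35)
  2: emitted by rate_window (line 17)
  3: emitted by probe_limits (line 8)
  4: emitted by probe_limits (line 13)
  5: emitted by rate_window (line 20)
  6-8: emitted by clip_value (line 4)
  9: emitted by main (line 37)
  10: emitted by process_batch (line 24)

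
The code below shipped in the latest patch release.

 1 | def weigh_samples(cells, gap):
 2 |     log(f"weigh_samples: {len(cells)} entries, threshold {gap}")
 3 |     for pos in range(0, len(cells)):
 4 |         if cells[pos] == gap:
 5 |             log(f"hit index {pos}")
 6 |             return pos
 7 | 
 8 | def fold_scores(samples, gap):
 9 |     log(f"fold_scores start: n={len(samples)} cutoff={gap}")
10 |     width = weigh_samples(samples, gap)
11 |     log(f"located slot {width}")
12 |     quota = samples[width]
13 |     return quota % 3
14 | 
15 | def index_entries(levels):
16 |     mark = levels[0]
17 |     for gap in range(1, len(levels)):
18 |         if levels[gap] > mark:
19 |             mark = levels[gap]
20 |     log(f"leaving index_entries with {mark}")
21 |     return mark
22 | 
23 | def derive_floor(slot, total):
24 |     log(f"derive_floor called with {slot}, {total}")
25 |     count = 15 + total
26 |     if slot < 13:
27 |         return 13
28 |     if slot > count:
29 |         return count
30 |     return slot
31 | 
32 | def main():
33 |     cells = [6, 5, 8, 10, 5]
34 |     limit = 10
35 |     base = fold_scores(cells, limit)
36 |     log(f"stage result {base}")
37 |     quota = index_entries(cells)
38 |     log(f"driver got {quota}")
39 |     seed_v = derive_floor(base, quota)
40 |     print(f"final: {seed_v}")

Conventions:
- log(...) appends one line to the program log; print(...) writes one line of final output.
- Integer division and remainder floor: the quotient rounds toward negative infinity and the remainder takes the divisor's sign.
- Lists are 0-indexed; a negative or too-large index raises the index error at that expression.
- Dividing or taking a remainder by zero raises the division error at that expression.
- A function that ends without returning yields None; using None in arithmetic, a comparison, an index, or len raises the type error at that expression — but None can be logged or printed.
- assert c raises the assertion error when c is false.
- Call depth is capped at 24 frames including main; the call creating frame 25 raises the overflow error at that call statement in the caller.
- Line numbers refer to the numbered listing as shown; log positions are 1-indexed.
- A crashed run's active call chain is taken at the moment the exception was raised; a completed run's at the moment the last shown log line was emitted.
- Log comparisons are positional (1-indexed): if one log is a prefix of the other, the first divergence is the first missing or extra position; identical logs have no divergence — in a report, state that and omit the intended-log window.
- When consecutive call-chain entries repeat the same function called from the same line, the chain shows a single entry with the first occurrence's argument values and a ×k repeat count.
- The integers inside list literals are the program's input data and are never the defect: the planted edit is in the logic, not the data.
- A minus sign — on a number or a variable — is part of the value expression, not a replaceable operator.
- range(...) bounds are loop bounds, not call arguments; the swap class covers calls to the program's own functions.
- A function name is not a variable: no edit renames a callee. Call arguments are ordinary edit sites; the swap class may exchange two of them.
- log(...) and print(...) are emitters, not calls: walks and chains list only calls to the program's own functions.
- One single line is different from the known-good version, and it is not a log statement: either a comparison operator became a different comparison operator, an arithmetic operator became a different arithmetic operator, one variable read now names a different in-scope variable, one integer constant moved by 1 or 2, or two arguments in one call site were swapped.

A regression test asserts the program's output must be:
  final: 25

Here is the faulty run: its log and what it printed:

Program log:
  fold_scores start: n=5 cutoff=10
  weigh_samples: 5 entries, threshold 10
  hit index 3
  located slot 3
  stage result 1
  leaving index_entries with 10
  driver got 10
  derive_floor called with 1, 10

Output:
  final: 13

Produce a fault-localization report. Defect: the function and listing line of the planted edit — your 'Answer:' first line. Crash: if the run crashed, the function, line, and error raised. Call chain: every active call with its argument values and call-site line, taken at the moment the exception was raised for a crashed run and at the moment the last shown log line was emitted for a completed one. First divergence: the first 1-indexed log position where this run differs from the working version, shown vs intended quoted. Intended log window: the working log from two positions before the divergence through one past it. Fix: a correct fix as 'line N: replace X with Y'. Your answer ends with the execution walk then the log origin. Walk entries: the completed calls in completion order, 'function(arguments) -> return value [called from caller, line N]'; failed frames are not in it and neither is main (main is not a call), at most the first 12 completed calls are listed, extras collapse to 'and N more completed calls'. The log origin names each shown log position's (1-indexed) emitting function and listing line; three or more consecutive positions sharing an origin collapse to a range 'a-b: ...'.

Answer: the defect is in fold_scores at line 13.
Key fact: Log line 5 is where behavior first shows: 'stage result 1' appears instead of 'stage result 30'.
Call chain: main -> derive_floor(1, 10) (called at line 39).
First divergence: position 5; shown 'stage result 1' vs intended 'stage result 30'.
Intended log window:
  3: hit index 3
  4: located slot 3
  5: stage result 30
  6: leaving index_entries with 10
Execution walk:
  weigh_samples([6, 5, 8, 10, 5], 10) -> 3  [called from fold_scores, line 10]
  fold_scores([6, 5, 8, 10, 5], 10) -> 1  [called from main, line 35]
  index_entries([6, 5, 8, 10, 5]) -> 10  [called from main, line 37]
  derive_floor(1, 10) -> 13  [called from main, line 39]
Log origin:
  1: from fold_scores, line 9
  2: from weigh_samples, line 2
  3: from weigh_samples, line 5
  4: from fold_scores, line 11
  5: from main, line 36
  6: from index_entries, line 20
  7: from main, line 38
  8: from derive_floor, line 24
A correct fix: line 13: replace `%` with `*`.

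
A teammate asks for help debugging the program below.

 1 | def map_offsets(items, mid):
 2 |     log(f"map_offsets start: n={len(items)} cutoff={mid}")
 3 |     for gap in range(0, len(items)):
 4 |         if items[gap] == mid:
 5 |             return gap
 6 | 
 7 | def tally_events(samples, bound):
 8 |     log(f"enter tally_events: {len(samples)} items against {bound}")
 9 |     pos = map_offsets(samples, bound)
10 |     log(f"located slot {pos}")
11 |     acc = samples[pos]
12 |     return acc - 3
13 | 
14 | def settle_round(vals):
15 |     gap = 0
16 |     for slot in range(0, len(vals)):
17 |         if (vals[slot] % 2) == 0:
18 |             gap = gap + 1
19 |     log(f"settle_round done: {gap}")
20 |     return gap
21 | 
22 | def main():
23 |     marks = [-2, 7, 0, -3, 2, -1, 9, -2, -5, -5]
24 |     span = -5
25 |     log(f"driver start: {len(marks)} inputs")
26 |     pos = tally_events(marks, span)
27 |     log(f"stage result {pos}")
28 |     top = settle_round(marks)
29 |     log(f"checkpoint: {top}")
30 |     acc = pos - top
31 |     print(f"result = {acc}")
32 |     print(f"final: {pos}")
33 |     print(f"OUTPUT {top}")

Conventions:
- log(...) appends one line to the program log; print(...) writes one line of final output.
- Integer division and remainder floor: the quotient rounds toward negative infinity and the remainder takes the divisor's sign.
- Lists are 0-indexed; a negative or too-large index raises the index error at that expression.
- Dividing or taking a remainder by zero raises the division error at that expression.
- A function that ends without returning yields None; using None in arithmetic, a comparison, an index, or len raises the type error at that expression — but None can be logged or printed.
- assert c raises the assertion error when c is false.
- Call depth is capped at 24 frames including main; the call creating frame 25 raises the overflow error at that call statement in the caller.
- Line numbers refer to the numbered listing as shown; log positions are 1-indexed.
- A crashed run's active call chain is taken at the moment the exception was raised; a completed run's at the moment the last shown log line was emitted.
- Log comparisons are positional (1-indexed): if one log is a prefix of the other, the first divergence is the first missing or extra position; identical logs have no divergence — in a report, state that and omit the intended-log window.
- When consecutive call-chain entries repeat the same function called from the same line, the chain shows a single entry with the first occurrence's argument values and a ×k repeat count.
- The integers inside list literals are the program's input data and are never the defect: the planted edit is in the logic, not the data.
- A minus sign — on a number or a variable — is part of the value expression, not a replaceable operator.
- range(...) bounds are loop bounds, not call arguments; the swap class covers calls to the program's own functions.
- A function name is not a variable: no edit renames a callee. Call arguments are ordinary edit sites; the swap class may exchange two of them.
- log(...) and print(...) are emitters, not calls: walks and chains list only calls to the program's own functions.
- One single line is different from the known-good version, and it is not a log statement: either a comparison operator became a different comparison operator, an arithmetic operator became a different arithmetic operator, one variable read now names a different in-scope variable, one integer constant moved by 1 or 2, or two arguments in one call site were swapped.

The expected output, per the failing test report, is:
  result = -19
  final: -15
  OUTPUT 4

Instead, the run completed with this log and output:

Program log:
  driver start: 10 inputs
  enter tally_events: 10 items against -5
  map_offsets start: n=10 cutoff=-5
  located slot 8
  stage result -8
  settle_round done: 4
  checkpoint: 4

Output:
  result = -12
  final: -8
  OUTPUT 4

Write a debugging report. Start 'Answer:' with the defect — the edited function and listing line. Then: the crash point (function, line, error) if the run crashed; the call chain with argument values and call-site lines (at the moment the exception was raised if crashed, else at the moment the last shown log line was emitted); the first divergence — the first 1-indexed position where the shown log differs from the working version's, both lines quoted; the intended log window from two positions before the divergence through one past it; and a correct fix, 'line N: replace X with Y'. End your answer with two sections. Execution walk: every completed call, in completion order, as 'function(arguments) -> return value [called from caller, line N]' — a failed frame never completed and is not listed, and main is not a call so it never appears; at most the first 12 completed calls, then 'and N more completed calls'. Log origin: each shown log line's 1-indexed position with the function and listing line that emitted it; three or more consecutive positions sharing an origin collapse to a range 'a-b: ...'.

Answer: the defect is in tally_events at line 12.
Key fact: Position 5 is the first bad log line: 'stage result -8' should read 'stage result -15'.
Call chain: main.
First divergence: at position 5 the run shows 'stage result -8' where the working version logs 'stage result -15'.
Intended log window:
  3: map_offsets start: n=10 cutoff=-5
  4: located slot 8
  5: stage result -15
  6: settle_round done: 4
Execution walk:
  map_offsets([-2, 7, 0, -3, 2, -1, 9, -2, -5, -5], -5) -> 8  [called from tally_events, line 9]
  tally_events([-2, 7, 0, -3, 2, -1, 9, -2, -5, -5], -5) -> -8  [called from main, line 26]
  settle_round([-2, 7, 0, -3, 2, -1, 9, -2, -5, -5]) -> 4  [called from main, line 28]
Origin of each log line:
  1: logged in main at line 25
  2: logged in tally_events at line 8
  3: logged in map_offsets at line 2
  4: logged in tally_events at line 10
  5: logged in main at line 27
  6: logged in settle_round at line 19
  7: logged in main at line 29
A correct fix: line 12: replace `-` with `*`.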